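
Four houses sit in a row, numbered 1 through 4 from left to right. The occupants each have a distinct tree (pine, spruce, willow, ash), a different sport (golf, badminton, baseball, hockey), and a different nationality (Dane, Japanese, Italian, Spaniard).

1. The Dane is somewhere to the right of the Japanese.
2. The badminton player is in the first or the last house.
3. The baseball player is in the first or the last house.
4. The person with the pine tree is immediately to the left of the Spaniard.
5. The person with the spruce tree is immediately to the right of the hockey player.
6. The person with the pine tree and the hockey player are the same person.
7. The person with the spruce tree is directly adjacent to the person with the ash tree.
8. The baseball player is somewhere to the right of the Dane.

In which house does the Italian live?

By clue 8, the baseball player is in house 4.
House 1's sport must be badminton (nothing else left).
The only tree still possible for house 1 is willow.
The person with the pine tree is narrowed to house 2 or 3; consider each.
Placing it in house 3 leads to a contradiction, so it's in house 2.
The Spaniard is in house 3 (clue 4).
The hockey player is in house 2 (clue 6).
The only sport still possible for house 3 is golf.
The only nationality still possible for house 4 is Italian.
From clue 1, the Japanese must be in house 1.
From clue 5, the person with the spruce tree must be in house 3.
From clue 7, the person with the ash tree must be in house 4.
That leaves Dane as the nationality for house 2.
So: house 1 = willow/badminton/Japanese, house 2 = pine/hockey/Dane, house 3 = spruce/golf/Spaniard, house 4 = ash/baseball/Italian.

4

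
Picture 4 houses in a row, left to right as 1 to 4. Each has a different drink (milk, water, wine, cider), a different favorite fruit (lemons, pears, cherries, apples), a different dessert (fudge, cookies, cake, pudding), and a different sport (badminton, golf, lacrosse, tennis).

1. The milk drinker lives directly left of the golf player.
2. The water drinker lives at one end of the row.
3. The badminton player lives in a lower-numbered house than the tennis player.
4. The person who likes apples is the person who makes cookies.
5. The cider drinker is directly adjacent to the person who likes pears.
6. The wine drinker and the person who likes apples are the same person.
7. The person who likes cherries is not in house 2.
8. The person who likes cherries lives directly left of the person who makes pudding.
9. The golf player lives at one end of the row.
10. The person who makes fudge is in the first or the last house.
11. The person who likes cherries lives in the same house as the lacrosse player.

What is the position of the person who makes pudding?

2

By clue 9, the golf player is in house 4.
Clue 1 places the milk drinker in house 3.
That leaves cake as the dessert for house 3.
The water drinker is narrowed to house 1 or 4; consider each.
Placing it in house 4 leads to a contradiction, so it's in house 1.
That leaves fudge as the dessert for house 1.
The cider drinker is narrowed to house 2 or 4; consider each.
Placing it in house 4 leads to a contradiction, so it's in house 2.
House 4 drink: only wine fits.
From clue 6, the person who likes apples must be in house 4.
The only favorite fruit still possible for house 2 is lemons.
Clue 4: the person who makes cookies is in house 4.
The only dessert still possible for house 2 is pudding.
Clue 8: the person who likes cherries is in house 1.
By clue 11, the lacrosse player is in house 1.
So house 3 gets pears for favorite fruit.
That leaves tennis as the sport for house 3.
The only sport still possible for house 2 is badminton.
So: house 1 = water/cherries/fudge/lacrosse, house 2 = cider/lemons/pudding/badminton, house 3 = milk/pears/cake/tennis, house 4 = wine/apples/cookies/golf.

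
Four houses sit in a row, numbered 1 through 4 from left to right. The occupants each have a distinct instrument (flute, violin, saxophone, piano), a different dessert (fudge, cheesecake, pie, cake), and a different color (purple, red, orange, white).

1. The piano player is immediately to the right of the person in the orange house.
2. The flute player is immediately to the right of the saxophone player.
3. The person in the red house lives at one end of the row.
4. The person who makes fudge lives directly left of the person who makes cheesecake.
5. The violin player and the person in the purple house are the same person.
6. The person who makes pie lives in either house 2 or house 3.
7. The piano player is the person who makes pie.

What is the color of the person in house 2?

orange

The piano player is narrowed to house 2 or 3; consider each.
Placing it in house 2 leads to a contradiction, so it's in house 3.
Clue 1: the person in the orange house is in house 2.
The person who makes pie is in house 3 (clue 7).
By clue 2, the flute player is in house 2.
Clue 2: the saxophone player is in house 1.
The person who makes fudge is in house 1 (clue 4).
Clue 4 places the person who makes cheesecake in house 2.
The only instrument still possible for house 4 is violin.
So house 4 gets cake for dessert.
House 3's color must be white (nothing else left).
The person in the purple house is in house 4 (clue 5).
The only color still possible for house 1 is red.
So: house 1 = saxophone/fudge/red, house 2 = flute/cheesecake/orange, house 3 = piano/pie/white, house 4 = violin/cake/purple.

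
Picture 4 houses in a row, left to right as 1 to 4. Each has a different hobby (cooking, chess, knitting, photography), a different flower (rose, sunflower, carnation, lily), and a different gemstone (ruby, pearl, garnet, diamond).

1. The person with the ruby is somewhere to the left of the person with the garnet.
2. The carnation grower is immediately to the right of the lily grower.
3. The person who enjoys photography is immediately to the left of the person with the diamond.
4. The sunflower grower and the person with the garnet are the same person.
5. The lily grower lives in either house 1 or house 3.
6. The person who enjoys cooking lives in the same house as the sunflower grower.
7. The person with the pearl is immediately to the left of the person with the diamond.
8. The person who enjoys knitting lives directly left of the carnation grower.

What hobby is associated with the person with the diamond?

chess

The person who enjoys knitting is narrowed to house 1 or 3; consider each.
Placing it in house 3 leads to a contradiction, so it's in house 1.
By clue 8, the carnation grower is in house 2.
Clue 2: the lily grower is in house 1.
That leaves ruby as the gemstone for house 1.
House 2's gemstone must be pearl (nothing else left).
Clue 7 places the person with the diamond in house 3.
That leaves garnet as the gemstone for house 4.
Clue 3 places the person who enjoys photography in house 2.
From clue 4, the sunflower grower must be in house 4.
Clue 6: the person who enjoys cooking is in house 4.
The only hobby still possible for house 3 is chess.
House 3's flower must be rose (nothing else left).
So: house 1 = knitting/lily/ruby, house 2 = photography/carnation/pearl, house 3 = chess/rose/diamond, house 4 = cooking/sunflower/garnet.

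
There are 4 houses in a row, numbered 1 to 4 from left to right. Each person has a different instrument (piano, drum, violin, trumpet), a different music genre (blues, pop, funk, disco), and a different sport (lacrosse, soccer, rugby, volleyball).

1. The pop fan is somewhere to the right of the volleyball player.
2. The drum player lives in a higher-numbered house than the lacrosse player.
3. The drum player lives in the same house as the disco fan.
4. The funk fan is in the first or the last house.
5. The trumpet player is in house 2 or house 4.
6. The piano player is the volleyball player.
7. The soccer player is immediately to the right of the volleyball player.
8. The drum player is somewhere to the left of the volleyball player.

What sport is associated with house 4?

From clue 8, the drum player must be in house 2.
Clue 8: the volleyball player is in house 3.
House 4 instrument: only trumpet fits.
Clue 1 places the pop fan in house 4.
The lacrosse player is in house 1 (clue 2).
Clue 3: the disco fan is in house 2.
The piano player is in house 3 (clue 6).
Clue 7: the soccer player is in house 4.
The only instrument still possible for house 1 is violin.
House 1's music genre must be funk (nothing else left).
That leaves blues as the music genre for house 3.
The only sport still possible for house 2 is rugby.
So: house 1 = violin/funk/lacrosse, house 2 = drum/disco/rugby, house 3 = piano/blues/volleyball, house 4 = trumpet/pop/soccer.

soccer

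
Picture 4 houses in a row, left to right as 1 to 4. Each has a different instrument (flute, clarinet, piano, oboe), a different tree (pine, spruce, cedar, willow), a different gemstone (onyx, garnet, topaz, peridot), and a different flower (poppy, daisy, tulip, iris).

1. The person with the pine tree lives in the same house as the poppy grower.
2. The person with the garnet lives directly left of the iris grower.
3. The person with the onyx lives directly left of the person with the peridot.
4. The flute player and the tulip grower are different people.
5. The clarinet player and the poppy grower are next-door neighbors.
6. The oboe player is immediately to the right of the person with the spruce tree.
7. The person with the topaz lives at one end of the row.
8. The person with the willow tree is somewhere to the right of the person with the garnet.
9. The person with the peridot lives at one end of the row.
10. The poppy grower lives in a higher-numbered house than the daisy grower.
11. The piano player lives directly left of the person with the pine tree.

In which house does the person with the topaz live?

The person with the peridot is in house 4 (clue 9).
Clue 3 places the person with the onyx in house 3.
So house 1 gets topaz for gemstone.
The only gemstone still possible for house 2 is garnet.
From clue 2, the iris grower must be in house 3.
The clarinet player is narrowed to house 1 or 3; consider each.
Placing it in house 1 leads to a contradiction, so it's in house 3.
The only instrument still possible for house 1 is piano.
Clue 11 places the person with the pine tree in house 2.
Clue 1: the poppy grower is in house 2.
Clue 10: the daisy grower is in house 1.
House 4's flower must be tulip (nothing else left).
The flute player is in house 2 (clue 4).
House 4 instrument: only oboe fits.
By clue 6, the person with the spruce tree is in house 3.
House 1's tree must be cedar (nothing else left).
House 4's tree must be willow (nothing else left).
So: house 1 = piano/cedar/topaz/daisy, house 2 = flute/pine/garnet/poppy, house 3 = clarinet/spruce/onyx/iris, house 4 = oboe/willow/peridot/tulip.

1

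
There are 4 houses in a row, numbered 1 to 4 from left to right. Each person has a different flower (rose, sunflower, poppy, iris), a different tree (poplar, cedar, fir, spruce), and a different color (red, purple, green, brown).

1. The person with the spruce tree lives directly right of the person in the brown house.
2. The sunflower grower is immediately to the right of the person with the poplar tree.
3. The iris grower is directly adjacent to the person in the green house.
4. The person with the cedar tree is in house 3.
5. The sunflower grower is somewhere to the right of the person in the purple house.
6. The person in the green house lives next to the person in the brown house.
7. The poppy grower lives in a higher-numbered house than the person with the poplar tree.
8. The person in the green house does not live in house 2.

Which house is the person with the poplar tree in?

1

By clue 4, the person with the cedar tree is in house 3.
By clue 6, the person in the green house is in house 4.
Clue 6: the person in the brown house is in house 3.
House 1's flower must be rose (nothing else left).
From clue 1, the person with the spruce tree must be in house 4.
Clue 3: the iris grower is in house 3.
So house 4 gets poppy for flower.
Clue 2 places the person with the poplar tree in house 1.
Clue 5 places the person in the purple house in house 1.
That leaves sunflower as the flower for house 2.
That leaves fir as the tree for house 2.
The only color still possible for house 2 is red.
So: house 1 = rose/poplar/purple, house 2 = sunflower/fir/red, house 3 = iris/cedar/brown, house 4 = poppy/spruce/green.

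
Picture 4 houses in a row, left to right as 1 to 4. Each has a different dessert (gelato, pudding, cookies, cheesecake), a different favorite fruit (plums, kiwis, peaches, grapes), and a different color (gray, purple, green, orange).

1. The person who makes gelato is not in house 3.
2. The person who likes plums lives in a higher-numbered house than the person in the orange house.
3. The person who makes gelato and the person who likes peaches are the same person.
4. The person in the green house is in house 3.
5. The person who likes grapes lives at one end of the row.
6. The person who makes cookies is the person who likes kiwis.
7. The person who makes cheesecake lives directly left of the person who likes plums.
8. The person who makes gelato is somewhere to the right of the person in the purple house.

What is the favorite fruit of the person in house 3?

kiwis

By clue 4, the person in the green house is in house 3.
The only color still possible for house 4 is gray.
The person who makes gelato is narrowed to house 2 or 4; consider each.
Placing it in house 2 leads to a contradiction, so it's in house 4.
The person who likes peaches is in house 4 (clue 3).
House 1 favorite fruit: only grapes fits.
The person who makes cheesecake is narrowed to house 1 or 2; consider each.
Placing it in house 2 leads to a contradiction, so it's in house 1.
By clue 7, the person who likes plums is in house 2.
That leaves kiwis as the favorite fruit for house 3.
From clue 2, the person in the orange house must be in house 1.
Clue 6 places the person who makes cookies in house 3.
That leaves pudding as the dessert for house 2.
The only color still possible for house 2 is purple.
So: house 1 = cheesecake/grapes/orange, house 2 = pudding/plums/purple, house 3 = cookies/kiwis/green, house 4 = gelato/peaches/gray.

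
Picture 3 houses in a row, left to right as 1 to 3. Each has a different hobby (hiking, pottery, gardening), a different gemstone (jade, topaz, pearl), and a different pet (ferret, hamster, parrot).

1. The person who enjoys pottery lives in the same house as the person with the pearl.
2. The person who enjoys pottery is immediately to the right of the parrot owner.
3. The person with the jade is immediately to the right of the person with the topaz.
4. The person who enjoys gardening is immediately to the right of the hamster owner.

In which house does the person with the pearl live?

House 1 hobby: only hiking fits.
The only pet still possible for house 3 is ferret.
So house 1 gets topaz for gemstone.
Clue 3 places the person with the jade in house 2.
The only gemstone still possible for house 3 is pearl.
By clue 1, the person who enjoys pottery is in house 3.
The parrot owner is in house 2 (clue 2).
So house 2 gets gardening for hobby.
So house 1 gets hamster for pet.
So: house 1 = hiking/topaz/hamster, house 2 = gardening/jade/parrot, house 3 = pottery/pearl/ferret.

3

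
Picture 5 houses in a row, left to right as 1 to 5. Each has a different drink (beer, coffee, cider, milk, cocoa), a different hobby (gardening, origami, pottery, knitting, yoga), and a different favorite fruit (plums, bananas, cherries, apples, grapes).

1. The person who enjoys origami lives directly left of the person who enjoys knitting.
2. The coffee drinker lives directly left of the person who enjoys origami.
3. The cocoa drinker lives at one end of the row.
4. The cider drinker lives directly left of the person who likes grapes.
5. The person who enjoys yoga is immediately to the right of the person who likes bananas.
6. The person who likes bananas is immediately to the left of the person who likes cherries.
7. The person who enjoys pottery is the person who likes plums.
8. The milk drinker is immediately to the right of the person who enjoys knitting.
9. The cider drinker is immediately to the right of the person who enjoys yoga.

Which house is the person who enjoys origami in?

3

The cider drinker is narrowed to house 3 or 4; consider each.
Placing it in house 4 leads to a contradiction, so it's in house 3.
From clue 4, the person who likes grapes must be in house 4.
The person who enjoys yoga is in house 2 (clue 9).
From clue 1, the person who enjoys knitting must be in house 4.
Clue 2: the coffee drinker is in house 2.
The person who likes bananas is in house 1 (clue 5).
Clue 6: the person who likes cherries is in house 2.
The milk drinker is in house 5 (clue 8).
The only drink still possible for house 1 is cocoa.
That leaves beer as the drink for house 4.
The only hobby still possible for house 3 is origami.
Clue 7: the person who enjoys pottery is in house 5.
Clue 7: the person who likes plums is in house 5.
House 1's hobby must be gardening (nothing else left).
So house 3 gets apples for favorite fruit.
So: house 1 = cocoa/gardening/bananas, house 2 = coffee/yoga/cherries, house 3 = cider/origami/apples, house 4 = beer/knitting/grapes, house 5 = milk/pottery/plums.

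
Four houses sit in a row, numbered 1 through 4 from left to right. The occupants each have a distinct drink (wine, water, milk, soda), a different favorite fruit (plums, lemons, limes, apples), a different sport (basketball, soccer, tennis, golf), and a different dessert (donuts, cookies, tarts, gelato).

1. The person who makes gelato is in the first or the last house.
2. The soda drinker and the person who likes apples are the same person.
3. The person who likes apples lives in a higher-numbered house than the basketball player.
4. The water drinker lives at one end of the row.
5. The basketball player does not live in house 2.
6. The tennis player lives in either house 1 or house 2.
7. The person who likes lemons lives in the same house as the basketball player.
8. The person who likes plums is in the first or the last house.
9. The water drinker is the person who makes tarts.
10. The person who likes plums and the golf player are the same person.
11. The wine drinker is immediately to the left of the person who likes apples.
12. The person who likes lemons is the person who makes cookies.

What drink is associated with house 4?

soda

House 2's dessert must be donuts (nothing else left).
So house 3 gets cookies for dessert.
Clue 12: the person who likes lemons is in house 3.
Clue 7: the basketball player is in house 3.
From clue 3, the person who likes apples must be in house 4.
From clue 11, the wine drinker must be in house 3.
So house 2 gets limes for favorite fruit.
By clue 2, the soda drinker is in house 4.
By clue 10, the golf player is in house 1.
So house 2 gets milk for drink.
So house 1 gets plums for favorite fruit.
So house 4 gets soccer for sport.
Clue 9: the person who makes tarts is in house 1.
So house 1 gets water for drink.
House 2's sport must be tennis (nothing else left).
House 4 dessert: only gelato fits.
So: house 1 = water/plums/golf/tarts, house 2 = milk/limes/tennis/donuts, house 3 = wine/lemons/basketball/cookies, house 4 = soda/apples/soccer/gelato.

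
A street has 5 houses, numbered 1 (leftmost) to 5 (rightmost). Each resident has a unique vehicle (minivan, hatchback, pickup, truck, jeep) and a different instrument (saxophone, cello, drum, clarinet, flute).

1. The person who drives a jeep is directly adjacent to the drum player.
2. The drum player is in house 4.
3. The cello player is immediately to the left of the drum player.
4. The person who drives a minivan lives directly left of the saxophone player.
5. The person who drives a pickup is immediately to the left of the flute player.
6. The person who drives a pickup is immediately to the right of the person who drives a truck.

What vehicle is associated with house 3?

truck

By clue 2, the drum player is in house 4.
The cello player is in house 3 (clue 3).
So house 1 gets clarinet for instrument.
Clue 5 places the person who drives a pickup in house 4.
The flute player is in house 5 (clue 5).
The person who drives a truck is in house 3 (clue 6).
The only vehicle still possible for house 2 is hatchback.
The only vehicle still possible for house 5 is jeep.
House 2's instrument must be saxophone (nothing else left).
The only vehicle still possible for house 1 is minivan.
So: house 1 = minivan/clarinet, house 2 = hatchback/saxophone, house 3 = truck/cello, house 4 = pickup/drum, house 5 = jeep/flute.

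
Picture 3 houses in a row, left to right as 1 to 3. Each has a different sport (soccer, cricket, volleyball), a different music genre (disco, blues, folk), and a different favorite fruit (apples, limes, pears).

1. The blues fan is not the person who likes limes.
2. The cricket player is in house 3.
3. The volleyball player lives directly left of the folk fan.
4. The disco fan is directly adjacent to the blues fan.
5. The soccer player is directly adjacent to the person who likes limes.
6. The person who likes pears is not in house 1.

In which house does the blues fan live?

1

The cricket player is in house 3 (clue 2).
The soccer player is narrowed to house 1 or 2; consider each.
Placing it in house 2 leads to a contradiction, so it's in house 1.
The person who likes limes is in house 2 (clue 5).
So house 2 gets volleyball for sport.
House 1's favorite fruit must be apples (nothing else left).
The only favorite fruit still possible for house 3 is pears.
From clue 3, the folk fan must be in house 3.
By clue 4, the disco fan is in house 2.
The only music genre still possible for house 1 is blues.
So: house 1 = soccer/blues/apples, house 2 = volleyball/disco/limes, house 3 = cricket/folk/pears.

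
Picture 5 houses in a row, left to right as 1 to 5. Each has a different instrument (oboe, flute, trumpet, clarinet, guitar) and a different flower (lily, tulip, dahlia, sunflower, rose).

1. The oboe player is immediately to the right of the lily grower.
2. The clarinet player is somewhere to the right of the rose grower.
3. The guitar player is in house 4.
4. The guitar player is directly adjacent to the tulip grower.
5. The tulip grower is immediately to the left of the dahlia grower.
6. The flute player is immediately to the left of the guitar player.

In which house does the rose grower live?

2

From clue 3, the guitar player must be in house 4.
By clue 5, the tulip grower is in house 3.
From clue 5, the dahlia grower must be in house 4.
The flute player is in house 3 (clue 6).
That leaves trumpet as the instrument for house 1.
House 5 flower: only sunflower fits.
Clue 1 places the oboe player in house 2.
From clue 1, the lily grower must be in house 1.
House 5's instrument must be clarinet (nothing else left).
So house 2 gets rose for flower.
So: house 1 = trumpet/lily, house 2 = oboe/rose, house 3 = flute/tulip, house 4 = guitar/dahlia, house 5 = clarinet/sunflower.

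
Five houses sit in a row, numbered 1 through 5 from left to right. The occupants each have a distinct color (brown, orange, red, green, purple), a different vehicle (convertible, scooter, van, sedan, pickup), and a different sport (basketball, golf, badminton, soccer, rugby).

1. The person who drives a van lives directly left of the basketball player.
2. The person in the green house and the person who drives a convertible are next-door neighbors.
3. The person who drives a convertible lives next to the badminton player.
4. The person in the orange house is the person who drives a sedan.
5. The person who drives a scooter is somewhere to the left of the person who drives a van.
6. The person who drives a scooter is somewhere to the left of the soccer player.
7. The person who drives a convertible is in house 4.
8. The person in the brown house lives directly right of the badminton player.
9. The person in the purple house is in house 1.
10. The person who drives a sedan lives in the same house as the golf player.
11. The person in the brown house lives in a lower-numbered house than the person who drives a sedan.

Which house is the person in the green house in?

3

By clue 7, the person who drives a convertible is in house 4.
Clue 9: the person in the purple house is in house 1.
Clue 3: the badminton player is in house 3.
Clue 8: the person in the brown house is in house 4.
By clue 11, the person who drives a sedan is in house 5.
House 2 color: only red fits.
So house 1 gets rugby for sport.
The only sport still possible for house 2 is soccer.
That leaves basketball as the sport for house 4.
So house 5 gets golf for sport.
Clue 1: the person who drives a van is in house 3.
Clue 4: the person in the orange house is in house 5.
The person who drives a scooter is in house 1 (clue 6).
So house 3 gets green for color.
House 2's vehicle must be pickup (nothing else left).
So: house 1 = purple/scooter/rugby, house 2 = red/pickup/soccer, house 3 = green/van/badminton, house 4 = brown/convertible/basketball, house 5 = orange/sedan/golf.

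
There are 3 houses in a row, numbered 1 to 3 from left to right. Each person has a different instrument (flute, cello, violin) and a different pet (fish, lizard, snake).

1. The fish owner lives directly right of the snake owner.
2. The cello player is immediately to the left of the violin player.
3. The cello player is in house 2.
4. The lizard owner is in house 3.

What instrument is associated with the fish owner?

cello

The cello player is in house 2 (clue 3).
Clue 4: the lizard owner is in house 3.
So house 1 gets flute for instrument.
That leaves violin as the instrument for house 3.
House 1 pet: only snake fits.
House 2 pet: only fish fits.
So: house 1 = flute/snake, house 2 = cello/fish, house 3 = violin/lizard.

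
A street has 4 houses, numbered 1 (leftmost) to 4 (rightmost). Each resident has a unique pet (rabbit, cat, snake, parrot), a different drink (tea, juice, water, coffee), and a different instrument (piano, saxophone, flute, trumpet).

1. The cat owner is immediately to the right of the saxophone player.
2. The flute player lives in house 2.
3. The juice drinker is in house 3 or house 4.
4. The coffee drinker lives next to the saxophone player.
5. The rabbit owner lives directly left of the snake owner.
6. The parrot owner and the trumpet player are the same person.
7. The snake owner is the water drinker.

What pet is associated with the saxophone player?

snake

By clue 2, the flute player is in house 2.
So house 1 gets tea for drink.
The cat owner is narrowed to house 2 or 4; consider each.
Placing it in house 2 leads to a contradiction, so it's in house 4.
From clue 1, the saxophone player must be in house 3.
By clue 6, the parrot owner is in house 1.
Clue 6 places the trumpet player in house 1.
That leaves snake as the pet for house 3.
House 4's instrument must be piano (nothing else left).
From clue 7, the water drinker must be in house 3.
So house 2 gets rabbit for pet.
So house 2 gets coffee for drink.
The only drink still possible for house 4 is juice.
So: house 1 = parrot/tea/trumpet, house 2 = rabbit/coffee/flute, house 3 = snake/water/saxophone, house 4 = cat/juice/piano.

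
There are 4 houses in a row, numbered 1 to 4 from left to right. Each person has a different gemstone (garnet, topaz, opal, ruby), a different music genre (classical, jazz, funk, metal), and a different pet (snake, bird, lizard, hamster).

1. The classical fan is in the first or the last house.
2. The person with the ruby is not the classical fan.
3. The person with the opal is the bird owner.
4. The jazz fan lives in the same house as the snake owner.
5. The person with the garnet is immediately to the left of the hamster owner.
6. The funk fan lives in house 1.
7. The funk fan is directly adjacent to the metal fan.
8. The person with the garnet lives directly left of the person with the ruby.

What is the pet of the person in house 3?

From clue 6, the funk fan must be in house 1.
The metal fan is in house 2 (clue 7).
House 3 music genre: only jazz fits.
House 4's music genre must be classical (nothing else left).
Clue 4: the snake owner is in house 3.
Clue 5: the person with the garnet is in house 1.
The hamster owner is in house 2 (clue 5).
By clue 8, the person with the ruby is in house 2.
That leaves topaz as the gemstone for house 3.
The only gemstone still possible for house 4 is opal.
From clue 3, the bird owner must be in house 4.
That leaves lizard as the pet for house 1.
So: house 1 = garnet/funk/lizard, house 2 = ruby/metal/hamster, house 3 = topaz/jazz/snake, house 4 = opal/classical/bird.

snake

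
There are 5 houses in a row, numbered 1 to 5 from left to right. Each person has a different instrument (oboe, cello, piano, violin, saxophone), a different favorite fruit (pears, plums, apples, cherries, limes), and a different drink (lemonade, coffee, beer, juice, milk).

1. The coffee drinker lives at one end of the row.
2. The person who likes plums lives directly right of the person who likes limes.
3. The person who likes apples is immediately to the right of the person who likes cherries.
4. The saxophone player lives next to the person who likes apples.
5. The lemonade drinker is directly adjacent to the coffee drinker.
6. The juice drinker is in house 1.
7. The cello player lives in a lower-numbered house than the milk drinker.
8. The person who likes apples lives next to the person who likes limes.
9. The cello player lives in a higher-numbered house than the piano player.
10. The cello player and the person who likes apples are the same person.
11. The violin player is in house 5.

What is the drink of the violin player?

coffee

Clue 6 places the juice drinker in house 1.
The violin player is in house 5 (clue 11).
The lemonade drinker is in house 4 (clue 5).
That leaves beer as the drink for house 2.
That leaves milk as the drink for house 3.
That leaves coffee as the drink for house 5.
By clue 7, the cello player is in house 2.
By clue 9, the piano player is in house 1.
Clue 10: the person who likes apples is in house 2.
Clue 3: the person who likes cherries is in house 1.
By clue 4, the saxophone player is in house 3.
Clue 8 places the person who likes limes in house 3.
So house 4 gets oboe for instrument.
By clue 2, the person who likes plums is in house 4.
House 5's favorite fruit must be pears (nothing else left).
So: house 1 = piano/cherries/juice, house 2 = cello/apples/beer, house 3 = saxophone/limes/milk, house 4 = oboe/plums/lemonade, house 5 = violin/pears/coffee.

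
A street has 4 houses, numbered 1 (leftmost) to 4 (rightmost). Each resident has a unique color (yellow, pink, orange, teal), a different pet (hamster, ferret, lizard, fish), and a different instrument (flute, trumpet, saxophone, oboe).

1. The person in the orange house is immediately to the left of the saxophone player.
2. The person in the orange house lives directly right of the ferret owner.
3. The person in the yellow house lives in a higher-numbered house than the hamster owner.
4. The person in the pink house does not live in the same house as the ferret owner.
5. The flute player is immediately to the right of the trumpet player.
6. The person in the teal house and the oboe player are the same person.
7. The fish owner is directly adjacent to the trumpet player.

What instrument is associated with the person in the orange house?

flute

The person in the orange house is narrowed to house 2 or 3; consider each.
Placing it in house 2 leads to a contradiction, so it's in house 3.
The saxophone player is in house 4 (clue 1).
From clue 2, the ferret owner must be in house 2.
From clue 7, the trumpet player must be in house 2.
The only pet still possible for house 4 is lizard.
The only instrument still possible for house 1 is oboe.
House 3's instrument must be flute (nothing else left).
By clue 6, the person in the teal house is in house 1.
House 2's color must be yellow (nothing else left).
So house 4 gets pink for color.
From clue 3, the hamster owner must be in house 1.
House 3's pet must be fish (nothing else left).
So: house 1 = teal/hamster/oboe, house 2 = yellow/ferret/trumpet, house 3 = orange/fish/flute, house 4 = pink/lizard/saxophone.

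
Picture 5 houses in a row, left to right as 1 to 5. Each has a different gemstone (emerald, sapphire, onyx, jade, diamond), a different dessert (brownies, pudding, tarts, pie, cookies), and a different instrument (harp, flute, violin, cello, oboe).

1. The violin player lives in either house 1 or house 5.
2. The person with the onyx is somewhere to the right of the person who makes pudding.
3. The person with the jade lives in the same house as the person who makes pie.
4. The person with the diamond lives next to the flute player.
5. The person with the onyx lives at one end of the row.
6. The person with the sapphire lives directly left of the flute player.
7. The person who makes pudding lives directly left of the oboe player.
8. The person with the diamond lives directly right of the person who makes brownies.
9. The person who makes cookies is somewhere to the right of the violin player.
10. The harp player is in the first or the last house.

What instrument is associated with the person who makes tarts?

The person with the onyx is in house 5 (clue 5).
The violin player is in house 1 (clue 9).
So house 5 gets harp for instrument.
The person with the diamond is narrowed to house 2 or 3 or 4; consider each.
Placing it in house 2 and house 4 leads to a contradiction, so it's in house 3.
From clue 8, the person who makes brownies must be in house 2.
From clue 6, the flute player must be in house 2.
So house 1 gets sapphire for gemstone.
That leaves emerald as the gemstone for house 2.
House 4's gemstone must be jade (nothing else left).
House 3 instrument: only cello fits.
That leaves oboe as the instrument for house 4.
From clue 3, the person who makes pie must be in house 4.
The person who makes pudding is in house 3 (clue 7).
That leaves tarts as the dessert for house 1.
House 5 dessert: only cookies fits.
So: house 1 = sapphire/tarts/violin, house 2 = emerald/brownies/flute, house 3 = diamond/pudding/cello, house 4 = jade/pie/oboe, house 5 = onyx/cookies/harp.

violin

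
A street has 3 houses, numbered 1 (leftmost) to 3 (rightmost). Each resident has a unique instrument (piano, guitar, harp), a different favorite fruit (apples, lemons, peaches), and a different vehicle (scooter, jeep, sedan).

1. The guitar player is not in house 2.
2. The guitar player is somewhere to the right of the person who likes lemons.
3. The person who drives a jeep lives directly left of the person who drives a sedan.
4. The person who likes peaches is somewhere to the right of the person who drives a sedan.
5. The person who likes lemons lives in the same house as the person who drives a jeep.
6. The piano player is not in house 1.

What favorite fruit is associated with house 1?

lemons

The guitar player is in house 3 (clue 2).
Clue 4 places the person who likes peaches in house 3.
Clue 4 places the person who drives a sedan in house 2.
So house 1 gets harp for instrument.
House 2's instrument must be piano (nothing else left).
The only vehicle still possible for house 3 is scooter.
Clue 5 places the person who likes lemons in house 1.
House 2's favorite fruit must be apples (nothing else left).
House 1's vehicle must be jeep (nothing else left).
So: house 1 = harp/lemons/jeep, house 2 = piano/apples/sedan, house 3 = guitar/peaches/scooter.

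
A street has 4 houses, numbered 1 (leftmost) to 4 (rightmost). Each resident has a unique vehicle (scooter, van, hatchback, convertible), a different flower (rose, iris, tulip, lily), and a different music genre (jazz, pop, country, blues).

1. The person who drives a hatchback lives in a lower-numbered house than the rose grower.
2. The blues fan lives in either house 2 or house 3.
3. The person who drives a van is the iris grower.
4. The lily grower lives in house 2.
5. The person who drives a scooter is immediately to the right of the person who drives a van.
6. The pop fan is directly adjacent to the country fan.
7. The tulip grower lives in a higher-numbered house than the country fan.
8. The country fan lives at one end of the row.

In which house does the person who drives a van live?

1

The lily grower is in house 2 (clue 4).
Clue 8: the country fan is in house 1.
House 1's flower must be iris (nothing else left).
From clue 3, the person who drives a van must be in house 1.
From clue 5, the person who drives a scooter must be in house 2.
Clue 6 places the pop fan in house 2.
House 3's vehicle must be hatchback (nothing else left).
House 4 vehicle: only convertible fits.
So house 3 gets blues for music genre.
That leaves jazz as the music genre for house 4.
The rose grower is in house 4 (clue 1).
House 3 flower: only tulip fits.
So: house 1 = van/iris/country, house 2 = scooter/lily/pop, house 3 = hatchback/tulip/blues, house 4 = convertible/rose/jazz.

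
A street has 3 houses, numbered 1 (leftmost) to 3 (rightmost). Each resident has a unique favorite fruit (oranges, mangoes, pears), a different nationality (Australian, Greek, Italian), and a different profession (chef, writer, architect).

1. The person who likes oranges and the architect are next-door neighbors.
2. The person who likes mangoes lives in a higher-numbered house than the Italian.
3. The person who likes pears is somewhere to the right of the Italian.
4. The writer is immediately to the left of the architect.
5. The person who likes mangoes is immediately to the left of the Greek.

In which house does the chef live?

3

The person who likes mangoes is in house 2 (clue 5).
The Greek is in house 3 (clue 5).
House 1's favorite fruit must be oranges (nothing else left).
House 3's favorite fruit must be pears (nothing else left).
Clue 1 places the architect in house 2.
By clue 2, the Italian is in house 1.
Clue 4 places the writer in house 1.
The only nationality still possible for house 2 is Australian.
So house 3 gets chef for profession.
So: house 1 = oranges/Italian/writer, house 2 = mangoes/Australian/architect, house 3 = pears/Greek/chef.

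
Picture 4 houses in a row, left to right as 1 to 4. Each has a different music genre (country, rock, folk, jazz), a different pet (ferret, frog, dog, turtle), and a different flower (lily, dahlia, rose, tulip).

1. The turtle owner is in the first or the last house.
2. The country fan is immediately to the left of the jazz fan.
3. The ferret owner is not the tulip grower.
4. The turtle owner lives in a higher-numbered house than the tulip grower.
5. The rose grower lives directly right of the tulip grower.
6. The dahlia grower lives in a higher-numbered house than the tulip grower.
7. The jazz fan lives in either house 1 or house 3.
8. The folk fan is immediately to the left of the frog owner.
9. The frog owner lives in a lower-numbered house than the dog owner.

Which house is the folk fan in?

From clue 4, the turtle owner must be in house 4.
Clue 7 places the jazz fan in house 3.
So house 4 gets rock for music genre.
House 1's pet must be ferret (nothing else left).
House 2 pet: only frog fits.
That leaves dog as the pet for house 3.
By clue 2, the country fan is in house 2.
By clue 8, the folk fan is in house 1.
The only flower still possible for house 1 is lily.
House 2 flower: only tulip fits.
The rose grower is in house 3 (clue 5).
House 4 flower: only dahlia fits.
So: house 1 = folk/ferret/lily, house 2 = country/frog/tulip, house 3 = jazz/dog/rose, house 4 = rock/turtle/dahlia.

1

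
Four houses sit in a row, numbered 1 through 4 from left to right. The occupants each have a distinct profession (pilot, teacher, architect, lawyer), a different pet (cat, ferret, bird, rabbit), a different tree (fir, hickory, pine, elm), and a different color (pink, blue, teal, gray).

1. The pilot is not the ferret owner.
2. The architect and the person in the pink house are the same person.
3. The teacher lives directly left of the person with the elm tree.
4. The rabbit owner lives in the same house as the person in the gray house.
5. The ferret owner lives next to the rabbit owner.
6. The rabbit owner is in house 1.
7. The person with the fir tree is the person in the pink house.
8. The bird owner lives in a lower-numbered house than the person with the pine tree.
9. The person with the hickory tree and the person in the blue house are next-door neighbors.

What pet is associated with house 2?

ferret

Clue 6: the rabbit owner is in house 1.
By clue 4, the person in the gray house is in house 1.
From clue 5, the ferret owner must be in house 2.
House 3 pet: only bird fits.
House 4's pet must be cat (nothing else left).
From clue 8, the person with the pine tree must be in house 4.
So house 1 gets hickory for tree.
From clue 9, the person in the blue house must be in house 2.
So house 4 gets teal for color.
Clue 2: the architect is in house 3.
The person with the fir tree is in house 3 (clue 7).
So house 2 gets elm for tree.
So house 3 gets pink for color.
By clue 3, the teacher is in house 1.
House 2's profession must be lawyer (nothing else left).
House 4's profession must be pilot (nothing else left).
So: house 1 = teacher/rabbit/hickory/gray, house 2 = lawyer/ferret/elm/blue, house 3 = architect/bird/fir/pink, house 4 = pilot/cat/pine/teal.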